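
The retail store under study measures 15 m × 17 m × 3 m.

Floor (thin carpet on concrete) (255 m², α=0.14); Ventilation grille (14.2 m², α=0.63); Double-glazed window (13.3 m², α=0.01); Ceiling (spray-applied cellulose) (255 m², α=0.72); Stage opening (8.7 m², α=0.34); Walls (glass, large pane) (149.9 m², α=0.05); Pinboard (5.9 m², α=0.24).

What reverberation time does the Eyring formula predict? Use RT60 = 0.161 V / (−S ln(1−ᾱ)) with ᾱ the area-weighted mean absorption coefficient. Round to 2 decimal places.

0.42 sec

Total surface area S = 255 + 14.2 + 13.3 + 255 + 8.7 + 149.9 + 5.9 = 702.0 m².
Σ(Sᵢαᵢ) = 255·0.14 + 14.2·0.63 + 13.3·0.01 + 255·0.72 + 8.7·0.34 + 149.9·0.05 + 5.9·0.24 = 240.248.
Mean coefficient ᾱ = A/S = 0.3422.
Eyring denominator: −S ln(1−ᾱ) = 294.036.
V = 15 × 17 × 3 = 765 m³.
T = 0.161·V/[−S·ln(1−ᾱ)] = 0.161·765/294.036 = 0.42 s.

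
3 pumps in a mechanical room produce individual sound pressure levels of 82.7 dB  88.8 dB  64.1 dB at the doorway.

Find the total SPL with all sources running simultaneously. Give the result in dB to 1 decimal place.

Converting to relative power and adding: 10^(82.7/10) + 10^(88.8/10) + 10^(64.1/10) = 9.474e+08.
Combined level = 10 log₁₀(9.474e+08) = 89.8 dB.

89.8 dB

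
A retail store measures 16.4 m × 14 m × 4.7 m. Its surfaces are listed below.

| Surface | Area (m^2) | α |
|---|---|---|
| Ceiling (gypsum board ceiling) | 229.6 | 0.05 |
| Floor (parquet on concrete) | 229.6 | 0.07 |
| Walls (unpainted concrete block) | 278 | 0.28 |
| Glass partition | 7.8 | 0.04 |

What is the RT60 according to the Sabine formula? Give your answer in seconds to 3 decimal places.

Equivalent absorption area: A = 229.6×0.05 + 229.6×0.07 + 278×0.28 + 7.8×0.04 = 105.704 m^2.
Volume V = 16.4 × 14 × 4.7 = 1079.12 m³.
T = 0.161 V/A = 0.161·1079.12/105.704 = 1.644 s.

1.644 seconds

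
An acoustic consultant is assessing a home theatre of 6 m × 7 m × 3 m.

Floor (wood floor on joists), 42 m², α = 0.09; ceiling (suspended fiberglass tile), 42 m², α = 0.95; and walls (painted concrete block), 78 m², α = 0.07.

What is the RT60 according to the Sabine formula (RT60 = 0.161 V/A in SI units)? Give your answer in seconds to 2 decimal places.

Total absorption A = 42×0.09 + 42×0.95 + 78×0.07
  = 3.780 + 39.900 + 5.460 = 49.140 m² sabins.
Volume V = 6 × 7 × 3 = 126 m³.
RT60 = 0.161 · V / A = 0.161 × 126 / 49.140 = 0.41 s.

0.41 sec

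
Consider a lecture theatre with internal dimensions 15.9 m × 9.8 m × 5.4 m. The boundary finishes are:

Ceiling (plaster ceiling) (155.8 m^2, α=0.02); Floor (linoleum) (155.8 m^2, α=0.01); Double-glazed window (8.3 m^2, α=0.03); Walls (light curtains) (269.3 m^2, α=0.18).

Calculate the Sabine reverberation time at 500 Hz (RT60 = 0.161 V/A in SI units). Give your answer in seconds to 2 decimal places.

Summing Sᵢαᵢ: 3.116 + 1.558 + 0.249 + 48.474 → A = 53.397 sabins.
Volume V = 15.9 × 9.8 × 5.4 = 841.428 m³.
T = 0.161 V/A = 0.161·841.428/53.397 = 2.54 s.

2.54 s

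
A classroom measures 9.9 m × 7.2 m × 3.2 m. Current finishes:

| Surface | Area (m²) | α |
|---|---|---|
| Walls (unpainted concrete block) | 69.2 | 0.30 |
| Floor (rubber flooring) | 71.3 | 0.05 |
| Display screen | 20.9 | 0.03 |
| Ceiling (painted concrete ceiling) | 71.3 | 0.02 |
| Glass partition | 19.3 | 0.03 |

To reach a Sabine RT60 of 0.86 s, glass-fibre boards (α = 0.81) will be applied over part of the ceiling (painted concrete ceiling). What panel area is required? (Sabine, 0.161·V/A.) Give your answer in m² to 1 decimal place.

Summing Sᵢαᵢ: 20.760 + 3.565 + 0.627 + 1.426 + 0.579 → A₁ = 26.957 sabins.
V = 228.096 m³. Target absorption A₂ = 0.161 × 228.096 / 0.86 = 42.702 sabins.
Absorption to add: 42.702 − 26.957 = 15.745 sabins.
Net gain per m²: Δα = 0.81 − 0.02 = 0.79.
Area = ΔA/Δα = 15.745/0.79 = 19.9 m².

19.9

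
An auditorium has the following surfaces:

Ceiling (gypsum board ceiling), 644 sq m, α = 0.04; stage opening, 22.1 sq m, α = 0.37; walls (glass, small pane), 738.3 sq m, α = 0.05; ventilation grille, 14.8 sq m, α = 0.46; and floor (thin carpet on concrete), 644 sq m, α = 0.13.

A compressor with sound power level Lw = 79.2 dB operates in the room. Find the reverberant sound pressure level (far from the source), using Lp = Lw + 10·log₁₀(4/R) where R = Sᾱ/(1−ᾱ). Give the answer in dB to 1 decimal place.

A = 161.380 sabins; S = 2063.2 sq m.
ᾱ = 161.380/2063.2 = 0.0782; R = Sᾱ/(1−ᾱ) = 161.380/(1−0.0782) = 175.071 sq m.
Lp = 79.2 + 10·log₁₀(4/175.071) = 79.2 + (-16.41) = 62.8 dB.

62.8 dB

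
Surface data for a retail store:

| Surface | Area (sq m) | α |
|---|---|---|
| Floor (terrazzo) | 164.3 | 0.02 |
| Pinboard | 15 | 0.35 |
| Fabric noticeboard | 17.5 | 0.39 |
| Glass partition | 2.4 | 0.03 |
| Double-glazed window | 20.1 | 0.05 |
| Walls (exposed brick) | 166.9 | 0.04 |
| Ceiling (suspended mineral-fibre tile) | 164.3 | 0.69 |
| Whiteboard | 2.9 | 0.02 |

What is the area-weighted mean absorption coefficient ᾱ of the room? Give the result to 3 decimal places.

Total surface area S = 553.4 sq m.
A = 164.3·0.02 + 15·0.35 + 17.5·0.39 + 2.4·0.03 + 20.1·0.05 + 166.9·0.04 + 164.3·0.69 + 2.9·0.02 = 136.539 sabins.
ᾱ = 136.539 / 553.4 = 0.247.

0.247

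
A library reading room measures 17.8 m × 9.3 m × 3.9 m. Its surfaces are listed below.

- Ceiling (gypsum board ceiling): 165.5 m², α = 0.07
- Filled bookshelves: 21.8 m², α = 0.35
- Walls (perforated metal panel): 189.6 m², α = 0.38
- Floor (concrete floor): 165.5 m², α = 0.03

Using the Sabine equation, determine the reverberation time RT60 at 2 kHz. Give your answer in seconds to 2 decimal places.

Total absorption A = 165.5*0.07 + 21.8*0.35 + 189.6*0.38 + 165.5*0.03
  = 11.585 + 7.630 + 72.048 + 4.965 = 96.228 m² sabins.
Volume V = 17.8 × 9.3 × 3.9 = 645.606 m³.
RT60 = 0.161 · V / A = 0.161 × 645.606 / 96.228 = 1.08 s.

1.08 s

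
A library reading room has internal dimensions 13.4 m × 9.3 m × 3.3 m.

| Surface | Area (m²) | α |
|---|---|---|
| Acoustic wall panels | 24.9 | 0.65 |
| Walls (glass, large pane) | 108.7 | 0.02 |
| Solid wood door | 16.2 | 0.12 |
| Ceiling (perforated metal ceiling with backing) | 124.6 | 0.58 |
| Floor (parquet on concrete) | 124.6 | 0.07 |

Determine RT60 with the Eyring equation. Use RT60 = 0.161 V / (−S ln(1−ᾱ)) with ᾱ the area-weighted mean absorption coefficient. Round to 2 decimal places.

0.57 seconds

S = Σ Sᵢ = 399.0 m².
Σ(Sᵢαᵢ) = 24.9×0.65 + 108.7×0.02 + 16.2×0.12 + 124.6×0.58 + 124.6×0.07 = 101.293.
Mean coefficient ᾱ = A/S = 0.2539.
Eyring denominator: −S ln(1−ᾱ) = 116.865.
V = 13.4 × 9.3 × 3.3 = 411.246 m³.
RT60 = 0.161 × 411.246 / 116.865 = 0.57 s.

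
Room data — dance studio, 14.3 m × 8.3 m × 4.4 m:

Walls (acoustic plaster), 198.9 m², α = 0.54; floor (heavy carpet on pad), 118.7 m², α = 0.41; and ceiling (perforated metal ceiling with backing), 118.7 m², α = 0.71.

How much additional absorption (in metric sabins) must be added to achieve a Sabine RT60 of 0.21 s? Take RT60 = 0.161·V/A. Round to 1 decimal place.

A₁ = Σ Sᵢαᵢ = 198.9×0.54 + 118.7×0.41 + 118.7×0.71 = 240.350 sabins.
V = 522.236 m³. Required absorption A₂ = 0.161 × 522.236 / 0.21 = 400.381 sabins.
Additional absorption ΔA = 400.381 − 240.350 = 160.0 sabins.

160.0 sabins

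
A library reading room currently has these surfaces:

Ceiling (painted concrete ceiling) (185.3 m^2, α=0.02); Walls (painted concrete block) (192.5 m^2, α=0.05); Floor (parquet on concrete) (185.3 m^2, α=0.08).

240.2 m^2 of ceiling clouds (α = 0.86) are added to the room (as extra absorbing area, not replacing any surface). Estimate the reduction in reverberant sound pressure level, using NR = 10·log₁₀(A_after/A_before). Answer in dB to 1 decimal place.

Equivalent absorption area: A_before = 185.3*0.02 + 192.5*0.05 + 185.3*0.08 = 28.155 m^2.
Added absorption = 240.2 × 0.86 = 206.572 sabins.
New total A_after = 234.727 sabins.
NR = 10·log₁₀(234.727/28.155) = 9.2 dB.

9.2 dB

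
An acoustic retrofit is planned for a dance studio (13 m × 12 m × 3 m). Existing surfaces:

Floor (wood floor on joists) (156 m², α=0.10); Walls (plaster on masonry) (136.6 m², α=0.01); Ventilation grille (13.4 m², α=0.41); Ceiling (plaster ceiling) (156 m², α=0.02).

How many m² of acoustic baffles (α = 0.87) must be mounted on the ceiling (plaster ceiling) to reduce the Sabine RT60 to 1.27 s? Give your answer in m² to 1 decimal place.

39.7

Total absorption A₁ = 156×0.10 + 136.6×0.01 + 13.4×0.41 + 156×0.02
  = 15.600 + 1.366 + 5.494 + 3.120 = 25.580 m² sabins.
Required A₂ = 0.161·468/1.27 = 59.329 sabins.
Absorption to add: 59.329 − 25.580 = 33.749 sabins.
Net gain per m²: Δα = 0.87 − 0.02 = 0.85.
Area = ΔA/Δα = 33.749/0.85 = 39.7 m².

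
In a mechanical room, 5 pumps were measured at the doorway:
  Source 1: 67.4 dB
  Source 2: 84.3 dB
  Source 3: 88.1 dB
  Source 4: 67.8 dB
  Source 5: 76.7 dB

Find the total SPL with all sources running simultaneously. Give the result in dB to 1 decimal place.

89.9 dB

Σ 10^(Lᵢ/10) = 9.731e+08.
L_total = 10·log₁₀(9.731e+08) = 89.9 dB.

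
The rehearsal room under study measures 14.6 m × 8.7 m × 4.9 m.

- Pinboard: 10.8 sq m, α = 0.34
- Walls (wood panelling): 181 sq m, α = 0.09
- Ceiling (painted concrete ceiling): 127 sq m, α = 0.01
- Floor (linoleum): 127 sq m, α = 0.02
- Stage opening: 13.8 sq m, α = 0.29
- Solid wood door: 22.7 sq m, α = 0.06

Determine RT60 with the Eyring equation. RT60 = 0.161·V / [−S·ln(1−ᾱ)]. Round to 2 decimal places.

S = Σ Sᵢ = 482.3 sq m.
Absorption A = 10.8·0.34 + 181·0.09 + 127·0.01 + 127·0.02 + 13.8·0.29 + 22.7·0.06 = 29.136 sabins.
ᾱ = 29.136 / 482.3 = 0.0604.
−S·ln(1−ᾱ) = −482.3 × ln(1 − 0.0604) = 30.048.
V = 14.6 × 8.7 × 4.9 = 622.398 m³.
T = 0.161·V/[−S·ln(1−ᾱ)] = 0.161·622.398/30.048 = 3.33 s.

3.33 sec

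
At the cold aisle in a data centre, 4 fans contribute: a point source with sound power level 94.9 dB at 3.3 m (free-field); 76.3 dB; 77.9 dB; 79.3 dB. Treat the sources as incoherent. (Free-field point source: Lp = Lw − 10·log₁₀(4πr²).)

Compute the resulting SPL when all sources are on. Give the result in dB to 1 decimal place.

83.3 dB

Source at 3.3 m: Lp = 94.9 − 10·log₁₀(4π·3.3²) = 94.9 − 10·log₁₀(136.848) = 73.5 dB.
Converting to relative power and adding: 10^(73.5/10) + 10^(76.3/10) + 10^(77.9/10) + 10^(79.3/10) = 2.118e+08.
Combined level = 10 log₁₀(2.118e+08) = 83.3 dB.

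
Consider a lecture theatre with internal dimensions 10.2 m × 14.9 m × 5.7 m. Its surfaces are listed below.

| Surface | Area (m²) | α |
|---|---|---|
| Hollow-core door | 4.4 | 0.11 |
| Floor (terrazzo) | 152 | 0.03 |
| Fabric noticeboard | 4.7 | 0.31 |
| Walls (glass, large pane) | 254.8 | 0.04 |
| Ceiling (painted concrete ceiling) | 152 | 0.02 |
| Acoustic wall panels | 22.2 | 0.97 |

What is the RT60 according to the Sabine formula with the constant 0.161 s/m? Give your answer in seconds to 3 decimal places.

3.380 sec

A = Σ Sᵢαᵢ = 4.4×0.11 + 152×0.03 + 4.7×0.31 + 254.8×0.04 + 152×0.02 + 22.2×0.97 = 41.267 sabins.
Room volume: 866.286 m³.
RT60 = 0.161 · V / A = 0.161 × 866.286 / 41.267 = 3.380 s.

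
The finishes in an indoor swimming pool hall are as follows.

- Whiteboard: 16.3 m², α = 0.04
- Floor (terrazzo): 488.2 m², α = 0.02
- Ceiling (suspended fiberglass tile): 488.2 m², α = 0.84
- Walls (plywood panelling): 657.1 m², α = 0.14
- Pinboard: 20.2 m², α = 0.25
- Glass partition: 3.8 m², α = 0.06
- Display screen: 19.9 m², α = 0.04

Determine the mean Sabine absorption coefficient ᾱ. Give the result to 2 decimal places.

0.31

S = Σ Sᵢ = 16.3 + 488.2 + 488.2 + 657.1 + 20.2 + 3.8 + 19.9 = 1693.7 m².
Weighted sum Σ Sα = 518.572.
ᾱ = A/S = 0.31.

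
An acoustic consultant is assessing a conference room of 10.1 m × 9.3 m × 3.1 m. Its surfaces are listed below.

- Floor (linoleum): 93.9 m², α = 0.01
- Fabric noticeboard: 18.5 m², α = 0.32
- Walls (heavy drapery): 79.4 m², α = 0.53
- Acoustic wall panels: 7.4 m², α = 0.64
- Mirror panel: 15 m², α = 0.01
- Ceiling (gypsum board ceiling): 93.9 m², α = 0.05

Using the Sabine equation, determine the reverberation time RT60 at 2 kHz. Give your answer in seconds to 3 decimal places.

0.801 seconds

Equivalent absorption area: A = 93.9·0.01 + 18.5·0.32 + 79.4·0.53 + 7.4·0.64 + 15·0.01 + 93.9·0.05 = 58.522 m².
Volume V = 10.1 × 9.3 × 3.1 = 291.183 m³.
T = 0.161 V/A = 0.161·291.183/58.522 = 0.801 s.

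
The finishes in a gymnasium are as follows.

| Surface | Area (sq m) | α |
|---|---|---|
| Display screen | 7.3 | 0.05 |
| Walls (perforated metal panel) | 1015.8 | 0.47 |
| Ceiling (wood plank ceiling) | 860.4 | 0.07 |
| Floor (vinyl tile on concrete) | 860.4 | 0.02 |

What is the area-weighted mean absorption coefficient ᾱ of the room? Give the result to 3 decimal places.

Total surface area S = 2743.9 sq m.
Σ(Sᵢαᵢ) = 7.3×0.05 + 1015.8×0.47 + 860.4×0.07 + 860.4×0.02 = 555.227.
ᾱ = A/S = 0.202.

0.202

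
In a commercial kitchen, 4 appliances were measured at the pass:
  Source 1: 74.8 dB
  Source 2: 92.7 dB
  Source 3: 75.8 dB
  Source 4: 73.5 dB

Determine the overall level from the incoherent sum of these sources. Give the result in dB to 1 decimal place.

Σ 10^(Lᵢ/10) = 1.953e+09.
Combined level = 10 log₁₀(1.953e+09) = 92.9 dB.

92.9 dB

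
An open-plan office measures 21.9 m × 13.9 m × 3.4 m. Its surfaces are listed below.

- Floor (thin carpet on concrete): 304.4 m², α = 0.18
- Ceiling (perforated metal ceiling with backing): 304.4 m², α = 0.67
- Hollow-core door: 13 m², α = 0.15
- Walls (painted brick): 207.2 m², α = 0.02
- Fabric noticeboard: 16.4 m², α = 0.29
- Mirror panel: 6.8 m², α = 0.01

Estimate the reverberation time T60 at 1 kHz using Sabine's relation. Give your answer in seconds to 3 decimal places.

0.618 seconds

Summing Sᵢαᵢ: 54.792 + 203.948 + 1.950 + 4.144 + 4.756 + 0.068 → A = 269.658 sabins.
Volume V = 21.9 × 13.9 × 3.4 = 1034.994 m³.
T = 0.161 V/A = 0.161·1034.994/269.658 = 0.618 s.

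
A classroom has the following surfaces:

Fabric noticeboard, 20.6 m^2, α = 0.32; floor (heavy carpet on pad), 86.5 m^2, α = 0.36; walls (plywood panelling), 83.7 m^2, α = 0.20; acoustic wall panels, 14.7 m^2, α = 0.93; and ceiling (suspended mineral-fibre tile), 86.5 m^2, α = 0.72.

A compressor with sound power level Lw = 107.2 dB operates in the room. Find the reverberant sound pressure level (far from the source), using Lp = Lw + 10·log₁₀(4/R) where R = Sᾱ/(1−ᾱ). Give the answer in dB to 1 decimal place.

89.5 dB

A = 130.423 sabins; S = 292.0 m^2.
ᾱ = 0.4467, so room constant R = A/(1−ᾱ) = 235.718 m^2.
Lp = Lw + 10 log₁₀(4/R) = 107.2 -17.70 = 89.5 dB.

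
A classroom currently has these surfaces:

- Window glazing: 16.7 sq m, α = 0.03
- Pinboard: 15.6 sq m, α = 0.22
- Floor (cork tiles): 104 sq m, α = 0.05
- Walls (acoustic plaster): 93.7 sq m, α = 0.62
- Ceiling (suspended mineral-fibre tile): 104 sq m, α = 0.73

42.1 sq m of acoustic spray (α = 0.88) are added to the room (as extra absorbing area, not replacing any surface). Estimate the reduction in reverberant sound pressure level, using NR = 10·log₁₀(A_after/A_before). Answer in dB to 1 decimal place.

1.0 dB

A_before = Σ Sᵢαᵢ = 16.7×0.03 + 15.6×0.22 + 104×0.05 + 93.7×0.62 + 104×0.73 = 143.147 sabins.
Treatment contributes 42.1·0.88 = 37.048 sabins.
A_after = 143.147 + 37.048 = 180.195 sabins.
NR = 10·log₁₀(180.195/143.147) = 1.0 dB.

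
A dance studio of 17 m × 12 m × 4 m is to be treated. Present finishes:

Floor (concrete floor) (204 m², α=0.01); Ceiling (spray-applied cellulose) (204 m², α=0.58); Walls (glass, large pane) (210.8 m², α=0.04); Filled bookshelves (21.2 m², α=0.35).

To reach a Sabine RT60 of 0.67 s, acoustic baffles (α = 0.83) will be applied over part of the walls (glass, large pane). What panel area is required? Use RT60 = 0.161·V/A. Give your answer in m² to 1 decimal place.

75.8

Summing Sᵢαᵢ: 2.040 + 118.320 + 8.432 + 7.420 → A₁ = 136.212 sabins.
Required A₂ = 0.161·816/0.67 = 196.084 sabins.
ΔA needed = 196.084 − 136.212 = 59.872 sabins.
Net gain per m²: Δα = 0.83 − 0.04 = 0.79.
Area = ΔA/Δα = 59.872/0.79 = 75.8 m².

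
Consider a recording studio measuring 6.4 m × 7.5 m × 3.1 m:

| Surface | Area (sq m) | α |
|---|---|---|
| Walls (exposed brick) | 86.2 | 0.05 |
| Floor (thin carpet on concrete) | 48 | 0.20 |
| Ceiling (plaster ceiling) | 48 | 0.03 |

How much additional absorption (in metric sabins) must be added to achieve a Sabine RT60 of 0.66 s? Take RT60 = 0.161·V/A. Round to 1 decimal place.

Summing Sᵢαᵢ: 4.310 + 9.600 + 1.440 → A₁ = 15.350 sabins.
For T = 0.66 s, need A₂ = 0.161·V/T = 0.161·148.8/0.66 = 36.298 sabins.
ΔA = A₂ − A₁ = 36.298 − 15.350 = 20.9 sabins.

20.9 sabins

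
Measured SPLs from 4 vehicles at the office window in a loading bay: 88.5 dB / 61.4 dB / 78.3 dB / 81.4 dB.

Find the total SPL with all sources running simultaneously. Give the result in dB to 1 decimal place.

89.6 dB

Σ 10^(Lᵢ/10) = 9.15e+08.
Combined level = 10 log₁₀(9.15e+08) = 89.6 dB.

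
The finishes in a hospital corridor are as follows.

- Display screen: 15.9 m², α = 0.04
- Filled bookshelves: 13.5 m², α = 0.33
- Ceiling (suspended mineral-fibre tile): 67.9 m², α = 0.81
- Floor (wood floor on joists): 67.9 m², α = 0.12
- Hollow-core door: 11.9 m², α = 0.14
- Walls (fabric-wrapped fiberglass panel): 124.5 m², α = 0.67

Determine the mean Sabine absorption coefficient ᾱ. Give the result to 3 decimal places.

S = Σ Sᵢ = 15.9 + 13.5 + 67.9 + 67.9 + 11.9 + 124.5 = 301.6 m².
Weighted sum Σ Sα = 153.319.
ᾱ = A/S = 0.508.

0.508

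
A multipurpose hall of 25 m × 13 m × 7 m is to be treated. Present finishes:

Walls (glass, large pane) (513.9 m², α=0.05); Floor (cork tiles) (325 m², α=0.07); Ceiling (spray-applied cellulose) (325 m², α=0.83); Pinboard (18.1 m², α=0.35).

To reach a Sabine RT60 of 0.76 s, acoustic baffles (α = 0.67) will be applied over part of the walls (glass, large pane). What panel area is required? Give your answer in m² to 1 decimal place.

253.9

Total absorption A₁ = 513.9*0.05 + 325*0.07 + 325*0.83 + 18.1*0.35
  = 25.695 + 22.750 + 269.750 + 6.335 = 324.530 m² sabins.
V = 2275 m³. Target absorption A₂ = 0.161 × 2275 / 0.76 = 481.941 sabins.
ΔA needed = 481.941 − 324.530 = 157.411 sabins.
Net gain per m²: Δα = 0.67 − 0.05 = 0.62.
Area = ΔA/Δα = 157.411/0.62 = 253.9 m².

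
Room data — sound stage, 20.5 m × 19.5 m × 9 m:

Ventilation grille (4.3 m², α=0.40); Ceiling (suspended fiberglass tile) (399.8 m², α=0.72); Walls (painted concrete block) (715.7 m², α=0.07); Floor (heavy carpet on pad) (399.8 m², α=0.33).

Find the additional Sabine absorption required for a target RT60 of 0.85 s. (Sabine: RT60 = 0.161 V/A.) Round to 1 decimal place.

A₁ = Σ Sᵢαᵢ = 4.3×0.40 + 399.8×0.72 + 715.7×0.07 + 399.8×0.33 = 471.609 sabins.
For T = 0.85 s, need A₂ = 0.161·V/T = 0.161·3597.75/0.85 = 681.456 sabins.
Additional absorption ΔA = 681.456 − 471.609 = 209.8 sabins.

209.8 sabins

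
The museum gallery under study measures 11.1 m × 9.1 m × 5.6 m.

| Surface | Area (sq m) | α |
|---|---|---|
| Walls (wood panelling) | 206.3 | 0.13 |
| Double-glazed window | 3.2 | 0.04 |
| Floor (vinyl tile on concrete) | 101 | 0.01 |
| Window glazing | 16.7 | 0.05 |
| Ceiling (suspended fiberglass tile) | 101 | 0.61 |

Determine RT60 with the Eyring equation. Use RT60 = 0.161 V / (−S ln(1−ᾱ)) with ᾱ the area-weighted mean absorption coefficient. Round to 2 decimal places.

0.90 seconds

S = Σ Sᵢ = 428.2 sq m.
Absorption A = 206.3·0.13 + 3.2·0.04 + 101·0.01 + 16.7·0.05 + 101·0.61 = 90.402 sabins.
Mean coefficient ᾱ = A/S = 0.2111.
−S·ln(1−ᾱ) = −428.2 × ln(1 − 0.2111) = 101.533.
V = 11.1 × 9.1 × 5.6 = 565.656 m³.
T = 0.161·V/[−S·ln(1−ᾱ)] = 0.161·565.656/101.533 = 0.90 s.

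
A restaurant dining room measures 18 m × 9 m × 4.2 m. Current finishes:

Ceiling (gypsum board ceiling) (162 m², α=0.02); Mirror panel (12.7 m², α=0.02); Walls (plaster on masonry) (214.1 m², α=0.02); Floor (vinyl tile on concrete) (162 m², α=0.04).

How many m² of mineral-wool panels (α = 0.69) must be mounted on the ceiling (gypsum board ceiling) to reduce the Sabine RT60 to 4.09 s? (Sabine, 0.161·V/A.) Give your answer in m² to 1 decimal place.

Summing Sᵢαᵢ: 3.240 + 0.254 + 4.282 + 6.480 → A₁ = 14.256 sabins.
Required A₂ = 0.161·680.4/4.09 = 26.783 sabins.
ΔA needed = 26.783 − 14.256 = 12.527 sabins.
Net gain per m²: Δα = 0.69 − 0.02 = 0.67.
Panel area = 12.527 / 0.67 = 18.7 m².

18.7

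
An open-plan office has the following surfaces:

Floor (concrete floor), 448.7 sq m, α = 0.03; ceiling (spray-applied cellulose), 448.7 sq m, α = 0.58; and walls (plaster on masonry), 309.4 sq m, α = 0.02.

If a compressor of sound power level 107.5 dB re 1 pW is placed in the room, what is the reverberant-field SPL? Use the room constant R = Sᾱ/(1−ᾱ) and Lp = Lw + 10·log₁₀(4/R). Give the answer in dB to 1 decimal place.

Σ(Sᵢαᵢ) = 448.7·0.03 + 448.7·0.58 + 309.4·0.02 = 279.895; total area S = 1206.8 sq m.
ᾱ = 279.895/1206.8 = 0.2319; R = Sᾱ/(1−ᾱ) = 279.895/(1−0.2319) = 364.399 sq m.
Lp = 107.5 + 10·log₁₀(4/364.399) = 107.5 + (-19.60) = 87.9 dB.

87.9 dB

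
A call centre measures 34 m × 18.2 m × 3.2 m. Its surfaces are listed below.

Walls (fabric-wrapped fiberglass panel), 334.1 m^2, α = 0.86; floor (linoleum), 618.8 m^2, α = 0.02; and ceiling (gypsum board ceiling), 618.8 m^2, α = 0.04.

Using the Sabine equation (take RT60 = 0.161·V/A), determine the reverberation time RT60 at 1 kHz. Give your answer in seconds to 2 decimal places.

0.98 s

Equivalent absorption area: A = 334.1*0.86 + 618.8*0.02 + 618.8*0.04 = 324.454 m^2.
Room volume: 1980.16 m³.
T = 0.161 V/A = 0.161·1980.16/324.454 = 0.98 s.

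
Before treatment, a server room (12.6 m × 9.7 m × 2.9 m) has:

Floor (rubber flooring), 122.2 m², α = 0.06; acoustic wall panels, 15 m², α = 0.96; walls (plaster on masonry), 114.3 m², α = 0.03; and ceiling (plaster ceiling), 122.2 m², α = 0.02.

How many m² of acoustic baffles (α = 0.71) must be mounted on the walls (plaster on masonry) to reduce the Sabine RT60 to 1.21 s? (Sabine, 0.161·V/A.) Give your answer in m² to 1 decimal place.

28.8

Summing Sᵢαᵢ: 7.332 + 14.400 + 3.429 + 2.444 → A₁ = 27.605 sabins.
Required A₂ = 0.161·354.438/1.21 = 47.161 sabins.
Absorption to add: 47.161 − 27.605 = 19.556 sabins.
Net gain per m²: Δα = 0.71 − 0.03 = 0.68.
Panel area = 19.556 / 0.68 = 28.8 m².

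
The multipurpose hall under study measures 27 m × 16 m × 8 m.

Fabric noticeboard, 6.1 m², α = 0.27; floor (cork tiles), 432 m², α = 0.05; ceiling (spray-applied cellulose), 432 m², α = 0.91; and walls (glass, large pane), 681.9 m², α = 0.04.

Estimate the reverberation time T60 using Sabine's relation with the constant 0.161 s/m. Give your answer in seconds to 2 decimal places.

Equivalent absorption area: A = 6.1×0.27 + 432×0.05 + 432×0.91 + 681.9×0.04 = 443.643 m².
Room volume: 3456 m³.
T = 0.161 V/A = 0.161·3456/443.643 = 1.25 s.

1.25 s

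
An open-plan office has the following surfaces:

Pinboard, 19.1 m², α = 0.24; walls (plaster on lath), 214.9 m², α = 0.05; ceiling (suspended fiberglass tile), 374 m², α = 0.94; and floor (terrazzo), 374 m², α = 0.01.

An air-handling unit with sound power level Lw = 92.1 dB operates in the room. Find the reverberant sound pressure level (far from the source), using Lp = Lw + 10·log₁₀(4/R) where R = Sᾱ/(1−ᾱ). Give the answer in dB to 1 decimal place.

70.4 dB

Σ(Sᵢαᵢ) = 19.1·0.24 + 214.9·0.05 + 374·0.94 + 374·0.01 = 370.629; total area S = 982.0 m².
ᾱ = 0.3774, so room constant R = A/(1−ᾱ) = 595.292 m².
Lp = 92.1 + 10·log₁₀(4/595.292) = 92.1 + (-21.73) = 70.4 dB.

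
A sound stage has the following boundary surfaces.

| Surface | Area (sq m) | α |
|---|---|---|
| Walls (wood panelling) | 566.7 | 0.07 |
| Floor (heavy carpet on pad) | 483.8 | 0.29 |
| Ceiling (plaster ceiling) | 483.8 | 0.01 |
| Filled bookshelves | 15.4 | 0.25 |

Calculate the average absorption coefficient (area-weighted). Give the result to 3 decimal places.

Total surface area S = 1549.7 sq m.
Σ(Sᵢαᵢ) = 566.7·0.07 + 483.8·0.29 + 483.8·0.01 + 15.4·0.25 = 188.659.
ᾱ = A/S = 0.122.

0.122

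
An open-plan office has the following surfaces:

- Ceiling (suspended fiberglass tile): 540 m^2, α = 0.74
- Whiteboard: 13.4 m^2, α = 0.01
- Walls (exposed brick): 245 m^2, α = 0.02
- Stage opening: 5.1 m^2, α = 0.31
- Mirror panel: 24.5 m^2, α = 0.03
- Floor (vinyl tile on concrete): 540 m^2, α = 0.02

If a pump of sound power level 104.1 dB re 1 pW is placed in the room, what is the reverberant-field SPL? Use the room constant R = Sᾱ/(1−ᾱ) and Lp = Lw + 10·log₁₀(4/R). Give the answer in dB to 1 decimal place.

Σ(Sᵢαᵢ) = 540·0.74 + 13.4·0.01 + 245·0.02 + 5.1·0.31 + 24.5·0.03 + 540·0.02 = 417.750; total area S = 1368.0 m^2.
ᾱ = 417.750/1368.0 = 0.3054; R = Sᾱ/(1−ᾱ) = 417.750/(1−0.3054) = 601.425 m^2.
Lp = Lw + 10 log₁₀(4/R) = 104.1 -21.77 = 82.3 dB.

82.3 dB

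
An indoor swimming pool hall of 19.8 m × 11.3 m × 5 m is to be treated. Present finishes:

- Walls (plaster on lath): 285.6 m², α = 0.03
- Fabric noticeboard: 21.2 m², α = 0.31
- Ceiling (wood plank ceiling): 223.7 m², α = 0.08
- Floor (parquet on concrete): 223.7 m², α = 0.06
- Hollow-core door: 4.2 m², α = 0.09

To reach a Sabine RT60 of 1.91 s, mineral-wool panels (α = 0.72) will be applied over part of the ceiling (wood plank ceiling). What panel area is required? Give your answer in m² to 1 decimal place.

Equivalent absorption area: A₁ = 285.6·0.03 + 21.2·0.31 + 223.7·0.08 + 223.7·0.06 + 4.2·0.09 = 46.836 m².
V = 1118.7 m³. Target absorption A₂ = 0.161 × 1118.7 / 1.91 = 94.299 sabins.
ΔA needed = 94.299 − 46.836 = 47.463 sabins.
Net gain per m²: Δα = 0.72 − 0.08 = 0.64.
Area = ΔA/Δα = 47.463/0.64 = 74.2 m².

74.2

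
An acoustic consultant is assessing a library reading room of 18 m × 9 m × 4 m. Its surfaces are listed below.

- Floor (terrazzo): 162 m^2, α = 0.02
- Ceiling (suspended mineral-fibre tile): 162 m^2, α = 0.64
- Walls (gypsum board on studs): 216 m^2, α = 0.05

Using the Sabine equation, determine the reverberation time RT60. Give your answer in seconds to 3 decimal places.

0.886 s

Equivalent absorption area: A = 162×0.02 + 162×0.64 + 216×0.05 = 117.720 m^2.
Room volume: 648 m³.
RT60 = 0.161 · V / A = 0.161 × 648 / 117.720 = 0.886 s.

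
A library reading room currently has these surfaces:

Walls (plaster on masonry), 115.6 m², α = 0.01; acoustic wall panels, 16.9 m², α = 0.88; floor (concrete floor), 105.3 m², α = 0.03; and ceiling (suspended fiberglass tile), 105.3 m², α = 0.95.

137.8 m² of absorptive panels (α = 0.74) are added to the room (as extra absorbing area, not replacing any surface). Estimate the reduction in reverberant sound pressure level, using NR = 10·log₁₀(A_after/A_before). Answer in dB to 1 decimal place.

A_before = Σ Sᵢαᵢ = 115.6×0.01 + 16.9×0.88 + 105.3×0.03 + 105.3×0.95 = 119.222 sabins.
Treatment contributes 137.8·0.74 = 101.972 sabins.
A_after = 119.222 + 101.972 = 221.194 sabins.
NR = 10·log₁₀(221.194/119.222) = 2.7 dB.

2.7 dB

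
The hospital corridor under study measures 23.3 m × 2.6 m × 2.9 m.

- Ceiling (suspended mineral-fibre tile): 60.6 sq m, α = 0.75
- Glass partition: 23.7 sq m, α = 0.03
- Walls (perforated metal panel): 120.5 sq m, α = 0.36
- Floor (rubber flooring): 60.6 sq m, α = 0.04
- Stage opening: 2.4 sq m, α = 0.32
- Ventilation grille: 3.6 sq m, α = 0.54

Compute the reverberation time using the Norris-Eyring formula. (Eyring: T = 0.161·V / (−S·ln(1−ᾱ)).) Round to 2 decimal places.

S = Σ Sᵢ = 271.4 sq m.
Absorption A = 60.6·0.75 + 23.7·0.03 + 120.5·0.36 + 60.6·0.04 + 2.4·0.32 + 3.6·0.54 = 94.677 sabins.
ᾱ = 94.677 / 271.4 = 0.3488.
Eyring denominator: −S ln(1−ᾱ) = 116.414.
V = 23.3 × 2.6 × 2.9 = 175.682 m³.
T = 0.161·V/[−S·ln(1−ᾱ)] = 0.161·175.682/116.414 = 0.24 s.

0.24 sec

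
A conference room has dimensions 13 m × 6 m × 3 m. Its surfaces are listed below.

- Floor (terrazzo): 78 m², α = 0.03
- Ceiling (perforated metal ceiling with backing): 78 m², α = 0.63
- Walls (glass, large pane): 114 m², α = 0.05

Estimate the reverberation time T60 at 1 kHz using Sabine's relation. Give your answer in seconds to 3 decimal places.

Summing Sᵢαᵢ: 2.340 + 49.140 + 5.700 → A = 57.180 sabins.
Room volume: 234 m³.
Sabine: RT60 = 0.161 × 234 / 57.180 = 0.659 s.

0.659 sec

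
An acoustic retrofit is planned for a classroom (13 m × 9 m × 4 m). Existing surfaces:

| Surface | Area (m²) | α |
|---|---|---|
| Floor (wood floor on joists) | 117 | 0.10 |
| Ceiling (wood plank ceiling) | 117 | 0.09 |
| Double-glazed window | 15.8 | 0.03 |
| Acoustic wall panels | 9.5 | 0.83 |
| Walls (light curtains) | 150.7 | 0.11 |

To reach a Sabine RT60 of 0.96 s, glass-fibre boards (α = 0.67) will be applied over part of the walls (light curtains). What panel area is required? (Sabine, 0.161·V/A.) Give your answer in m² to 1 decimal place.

55.9

Summing Sᵢαᵢ: 11.700 + 10.530 + 0.474 + 7.885 + 16.577 → A₁ = 47.166 sabins.
Required A₂ = 0.161·468/0.96 = 78.487 sabins.
Absorption to add: 78.487 − 47.166 = 31.322 sabins.
Each m² of panel replacing the walls (light curtains) adds (0.67 − 0.11) = 0.56 sabins.
Panel area = 31.322 / 0.56 = 55.9 m².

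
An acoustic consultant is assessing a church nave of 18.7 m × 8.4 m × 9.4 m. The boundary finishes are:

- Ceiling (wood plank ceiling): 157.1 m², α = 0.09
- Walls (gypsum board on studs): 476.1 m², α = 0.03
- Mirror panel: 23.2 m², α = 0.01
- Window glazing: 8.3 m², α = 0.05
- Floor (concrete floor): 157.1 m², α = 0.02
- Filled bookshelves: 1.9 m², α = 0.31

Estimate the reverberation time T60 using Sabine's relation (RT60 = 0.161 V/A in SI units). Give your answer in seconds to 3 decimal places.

7.248 sec

Summing Sᵢαᵢ: 14.139 + 14.283 + 0.232 + 0.415 + 3.142 + 0.589 → A = 32.800 sabins.
Room volume: 1476.552 m³.
Sabine: RT60 = 0.161 × 1476.552 / 32.800 = 7.248 s.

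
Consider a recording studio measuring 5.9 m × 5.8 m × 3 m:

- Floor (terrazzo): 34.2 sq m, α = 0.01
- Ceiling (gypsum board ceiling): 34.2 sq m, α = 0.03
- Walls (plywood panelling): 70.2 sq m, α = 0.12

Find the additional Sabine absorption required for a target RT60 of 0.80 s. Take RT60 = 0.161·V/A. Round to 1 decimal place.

10.9 sabins

Total absorption A₁ = 34.2·0.01 + 34.2·0.03 + 70.2·0.12
  = 0.342 + 1.026 + 8.424 = 9.792 sq m sabins.
V = 102.66 m³. Required absorption A₂ = 0.161 × 102.66 / 0.80 = 20.660 sabins.
ΔA = A₂ − A₁ = 20.660 − 9.792 = 10.9 sabins.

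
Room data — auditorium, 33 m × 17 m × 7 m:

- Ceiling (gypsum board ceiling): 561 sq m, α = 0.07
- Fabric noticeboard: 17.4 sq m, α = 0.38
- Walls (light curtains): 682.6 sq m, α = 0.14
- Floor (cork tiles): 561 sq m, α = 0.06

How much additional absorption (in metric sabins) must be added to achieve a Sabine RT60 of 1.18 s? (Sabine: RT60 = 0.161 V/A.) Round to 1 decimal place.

Summing Sᵢαᵢ: 39.270 + 6.612 + 95.564 + 33.660 → A₁ = 175.106 sabins.
Target A₂ = 0.161·3927/1.18 = 535.803 sabins (V = 3927 m³).
ΔA = A₂ − A₁ = 535.803 − 175.106 = 360.7 sabins.

360.7 sabins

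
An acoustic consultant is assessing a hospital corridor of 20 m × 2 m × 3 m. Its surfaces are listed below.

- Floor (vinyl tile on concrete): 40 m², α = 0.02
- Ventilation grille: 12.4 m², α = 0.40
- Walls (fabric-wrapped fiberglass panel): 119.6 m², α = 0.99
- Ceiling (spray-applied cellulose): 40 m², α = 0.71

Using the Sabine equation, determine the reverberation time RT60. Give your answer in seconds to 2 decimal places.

0.13 s

A = Σ Sᵢαᵢ = 40*0.02 + 12.4*0.40 + 119.6*0.99 + 40*0.71 = 152.564 sabins.
V = 20·2·3 = 120 m³.
RT60 = 0.161 · V / A = 0.161 × 120 / 152.564 = 0.13 s.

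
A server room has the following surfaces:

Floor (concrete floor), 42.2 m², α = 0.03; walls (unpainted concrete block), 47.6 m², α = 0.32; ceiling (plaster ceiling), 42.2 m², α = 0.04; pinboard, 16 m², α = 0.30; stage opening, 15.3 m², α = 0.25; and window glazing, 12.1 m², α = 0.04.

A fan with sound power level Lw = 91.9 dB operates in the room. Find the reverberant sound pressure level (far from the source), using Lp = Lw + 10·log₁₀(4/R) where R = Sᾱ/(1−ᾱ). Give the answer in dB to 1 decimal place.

82.8 dB

A = 27.295 sabins; S = 175.4 m².
ᾱ = 0.1556, so room constant R = A/(1−ᾱ) = 32.325 m².
Lp = 91.9 + 10·log₁₀(4/32.325) = 91.9 + (-9.07) = 82.8 dB.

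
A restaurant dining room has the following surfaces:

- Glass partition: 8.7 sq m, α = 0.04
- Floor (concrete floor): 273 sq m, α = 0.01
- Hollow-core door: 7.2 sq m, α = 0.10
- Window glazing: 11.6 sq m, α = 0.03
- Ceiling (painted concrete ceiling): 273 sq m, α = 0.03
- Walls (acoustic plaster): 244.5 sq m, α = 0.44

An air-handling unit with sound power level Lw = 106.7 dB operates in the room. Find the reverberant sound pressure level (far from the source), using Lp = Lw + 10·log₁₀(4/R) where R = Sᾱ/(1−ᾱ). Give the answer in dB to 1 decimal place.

91.2 dB

Σ(Sᵢαᵢ) = 8.7×0.04 + 273×0.01 + 7.2×0.10 + 11.6×0.03 + 273×0.03 + 244.5×0.44 = 119.916; total area S = 818.0 sq m.
ᾱ = 0.1466, so room constant R = A/(1−ᾱ) = 140.516 sq m.
Lp = Lw + 10 log₁₀(4/R) = 106.7 -15.46 = 91.2 dB.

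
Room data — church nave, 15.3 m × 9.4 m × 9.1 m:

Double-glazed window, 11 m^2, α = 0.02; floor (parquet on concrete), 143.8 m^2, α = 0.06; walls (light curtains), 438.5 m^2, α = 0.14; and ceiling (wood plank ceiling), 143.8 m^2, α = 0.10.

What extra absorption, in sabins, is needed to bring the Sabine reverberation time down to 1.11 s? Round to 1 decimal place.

105.2 sabins

A₁ = Σ Sᵢαᵢ = 11×0.02 + 143.8×0.06 + 438.5×0.14 + 143.8×0.10 = 84.618 sabins.
For T = 1.11 s, need A₂ = 0.161·V/T = 0.161·1308.762/1.11 = 189.829 sabins.
Additional absorption ΔA = 189.829 − 84.618 = 105.2 sabins.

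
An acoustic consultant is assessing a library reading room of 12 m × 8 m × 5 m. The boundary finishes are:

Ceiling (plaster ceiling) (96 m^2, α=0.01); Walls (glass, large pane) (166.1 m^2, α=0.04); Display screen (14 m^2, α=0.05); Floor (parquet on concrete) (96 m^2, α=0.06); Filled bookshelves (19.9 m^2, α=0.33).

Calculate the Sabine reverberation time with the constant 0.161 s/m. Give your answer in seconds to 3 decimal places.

Total absorption A = 96*0.01 + 166.1*0.04 + 14*0.05 + 96*0.06 + 19.9*0.33
  = 0.960 + 6.644 + 0.700 + 5.760 + 6.567 = 20.631 m^2 sabins.
Volume V = 12 × 8 × 5 = 480 m³.
Sabine: RT60 = 0.161 × 480 / 20.631 = 3.746 s.

3.746 sec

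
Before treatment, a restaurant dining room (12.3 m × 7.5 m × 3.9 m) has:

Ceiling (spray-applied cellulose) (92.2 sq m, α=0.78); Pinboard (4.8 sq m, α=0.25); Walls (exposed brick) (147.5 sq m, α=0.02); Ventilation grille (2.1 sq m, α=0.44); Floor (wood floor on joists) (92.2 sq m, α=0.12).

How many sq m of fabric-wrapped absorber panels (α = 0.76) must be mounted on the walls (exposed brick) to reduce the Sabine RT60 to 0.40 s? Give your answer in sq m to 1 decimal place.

76.7

Equivalent absorption area: A₁ = 92.2×0.78 + 4.8×0.25 + 147.5×0.02 + 2.1×0.44 + 92.2×0.12 = 88.054 sq m.
Required A₂ = 0.161·359.775/0.40 = 144.809 sabins.
Absorption to add: 144.809 − 88.054 = 56.755 sabins.
Net gain per sq m: Δα = 0.76 − 0.02 = 0.74.
Area = ΔA/Δα = 56.755/0.74 = 76.7 sq m.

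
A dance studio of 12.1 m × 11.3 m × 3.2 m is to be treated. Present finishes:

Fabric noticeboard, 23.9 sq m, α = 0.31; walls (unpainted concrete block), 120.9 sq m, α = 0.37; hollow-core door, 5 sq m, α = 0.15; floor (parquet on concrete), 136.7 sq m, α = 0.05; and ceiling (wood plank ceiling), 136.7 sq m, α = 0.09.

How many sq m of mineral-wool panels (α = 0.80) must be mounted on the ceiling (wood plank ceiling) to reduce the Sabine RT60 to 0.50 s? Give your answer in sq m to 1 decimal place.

Total absorption A₁ = 23.9×0.31 + 120.9×0.37 + 5×0.15 + 136.7×0.05 + 136.7×0.09
  = 7.409 + 44.733 + 0.750 + 6.835 + 12.303 = 72.030 sq m sabins.
V = 437.536 m³. Target absorption A₂ = 0.161 × 437.536 / 0.50 = 140.887 sabins.
Absorption to add: 140.887 − 72.030 = 68.857 sabins.
Net gain per sq m: Δα = 0.80 − 0.09 = 0.71.
Panel area = 68.857 / 0.71 = 97.0 sq m.

97.0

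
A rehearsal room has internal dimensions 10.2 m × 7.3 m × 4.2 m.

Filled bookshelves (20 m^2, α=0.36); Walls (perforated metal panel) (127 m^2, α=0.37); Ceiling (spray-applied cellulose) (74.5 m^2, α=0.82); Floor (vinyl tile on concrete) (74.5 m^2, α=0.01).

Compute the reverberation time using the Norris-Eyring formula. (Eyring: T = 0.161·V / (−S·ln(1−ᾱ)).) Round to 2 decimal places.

Total surface area S = 20 + 127 + 74.5 + 74.5 = 296.0 m^2.
Absorption A = 20·0.36 + 127·0.37 + 74.5·0.82 + 74.5·0.01 = 116.025 sabins.
ᾱ = 116.025 / 296.0 = 0.3920.
−S·ln(1−ᾱ) = −296.0 × ln(1 − 0.3920) = 147.284.
V = 10.2 × 7.3 × 4.2 = 312.732 m³.
RT60 = 0.161 × 312.732 / 147.284 = 0.34 s.

0.34 sec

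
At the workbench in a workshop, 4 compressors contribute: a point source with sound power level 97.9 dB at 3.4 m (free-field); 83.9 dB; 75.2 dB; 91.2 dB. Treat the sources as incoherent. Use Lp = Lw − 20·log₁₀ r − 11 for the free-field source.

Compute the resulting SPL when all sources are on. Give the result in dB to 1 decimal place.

Source at 3.4 m: Lp = 97.9 − 20·log₁₀(3.4) − 11 = 76.3 dB.
Converting to relative power and adding: 10^(76.3/10) + 10^(83.9/10) + 10^(75.2/10) + 10^(91.2/10) = 1.639e+09.
Combined level = 10 log₁₀(1.639e+09) = 92.1 dB.

92.1 dB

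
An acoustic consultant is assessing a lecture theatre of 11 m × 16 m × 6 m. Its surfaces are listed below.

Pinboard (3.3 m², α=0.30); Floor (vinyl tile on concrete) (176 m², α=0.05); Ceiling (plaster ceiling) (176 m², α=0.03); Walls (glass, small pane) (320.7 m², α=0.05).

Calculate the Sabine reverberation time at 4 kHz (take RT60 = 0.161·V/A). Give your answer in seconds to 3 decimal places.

Total absorption A = 3.3×0.30 + 176×0.05 + 176×0.03 + 320.7×0.05
  = 0.990 + 8.800 + 5.280 + 16.035 = 31.105 m² sabins.
Volume V = 11 × 16 × 6 = 1056 m³.
T = 0.161 V/A = 0.161·1056/31.105 = 5.466 s.

5.466 sec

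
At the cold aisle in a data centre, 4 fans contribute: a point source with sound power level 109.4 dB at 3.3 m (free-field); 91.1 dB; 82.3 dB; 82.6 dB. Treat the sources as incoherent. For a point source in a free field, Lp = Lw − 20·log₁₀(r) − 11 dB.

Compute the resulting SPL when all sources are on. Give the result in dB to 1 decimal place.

93.6 dB

Source at 3.3 m: Lp = 109.4 − 20·log₁₀(3.3) − 11 = 88.0 dB.
Σ 10^(Lᵢ/10) = 2.271e+09.
Back to dB: 10·log₁₀ Σ = 93.6 dB.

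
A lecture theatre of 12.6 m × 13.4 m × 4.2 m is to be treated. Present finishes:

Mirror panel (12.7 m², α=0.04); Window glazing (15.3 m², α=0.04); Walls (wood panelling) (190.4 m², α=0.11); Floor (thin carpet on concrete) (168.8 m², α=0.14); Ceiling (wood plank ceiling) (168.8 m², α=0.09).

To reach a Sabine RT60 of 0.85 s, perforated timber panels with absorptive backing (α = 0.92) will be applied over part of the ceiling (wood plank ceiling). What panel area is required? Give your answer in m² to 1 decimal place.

Summing Sᵢαᵢ: 0.508 + 0.612 + 20.944 + 23.632 + 15.192 → A₁ = 60.888 sabins.
V = 709.128 m³. Target absorption A₂ = 0.161 × 709.128 / 0.85 = 134.317 sabins.
ΔA needed = 134.317 − 60.888 = 73.429 sabins.
Net gain per m²: Δα = 0.92 − 0.09 = 0.83.
Panel area = 73.429 / 0.83 = 88.5 m².

88.5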